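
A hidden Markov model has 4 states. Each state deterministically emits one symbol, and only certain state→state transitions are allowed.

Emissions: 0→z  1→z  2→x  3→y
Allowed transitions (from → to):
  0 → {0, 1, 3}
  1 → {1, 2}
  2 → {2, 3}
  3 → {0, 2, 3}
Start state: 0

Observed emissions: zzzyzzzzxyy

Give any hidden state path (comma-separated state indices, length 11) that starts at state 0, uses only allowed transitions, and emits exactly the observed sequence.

0,0,0,3,0,0,1,1,2,3,3

  [0] z  {0,1}  => 0  start
  [1] z  {0,1}  => 0  0->0 ok
  [2] z  {0,1}  => 0  0->0 ok
  [3] y  {3}  => 3  0->3 ok
  [4] z  {0,1}  => 0  3->0 ok
  [5] z  {0,1}  => 0  0->0 ok
  [6] z  {0,1}  => 1  0->1 ok
  [7] z  {0,1}  => 1  1->1 ok
  [8] x  {2}  => 2  1->2 ok
  [9] y  {3}  => 3  2->3 ok
  [10] y  {3}  => 3  3->3 ok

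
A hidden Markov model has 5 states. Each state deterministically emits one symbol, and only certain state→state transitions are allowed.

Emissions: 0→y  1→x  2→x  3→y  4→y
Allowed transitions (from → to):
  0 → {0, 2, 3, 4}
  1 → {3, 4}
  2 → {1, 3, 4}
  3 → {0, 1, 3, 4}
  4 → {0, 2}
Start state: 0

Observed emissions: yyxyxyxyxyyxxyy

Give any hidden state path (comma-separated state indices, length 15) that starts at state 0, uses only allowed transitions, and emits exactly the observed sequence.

  pos 0: y in {0,3,4}, choose 0; start
  pos 1: y in {0,3,4}, choose 4; 0->4 ok
  pos 2: x in {1,2}, choose 2; 4->2 ok
  pos 3: y in {0,3,4}, choose 4; 2->4 ok
  pos 4: x in {1,2}, choose 2; 4->2 ok
  pos 5: y in {0,3,4}, choose 4; 2->4 ok
  pos 6: x in {1,2}, choose 2; 4->2 ok
  pos 7: y in {0,3,4}, choose 4; 2->4 ok
  pos 8: x in {1,2}, choose 2; 4->2 ok
  pos 9: y in {0,3,4}, choose 3; 2->3 ok
  pos 10: y in {0,3,4}, choose 4; 3->4 ok
  pos 11: x in {1,2}, choose 2; 4->2 ok
  pos 12: x in {1,2}, choose 1; 2->1 ok
  pos 13: y in {0,3,4}, choose 3; 1->3 ok
  pos 14: y in {0,3,4}, choose 0; 3->0 ok

0,4,2,4,2,4,2,4,2,3,4,2,1,3,0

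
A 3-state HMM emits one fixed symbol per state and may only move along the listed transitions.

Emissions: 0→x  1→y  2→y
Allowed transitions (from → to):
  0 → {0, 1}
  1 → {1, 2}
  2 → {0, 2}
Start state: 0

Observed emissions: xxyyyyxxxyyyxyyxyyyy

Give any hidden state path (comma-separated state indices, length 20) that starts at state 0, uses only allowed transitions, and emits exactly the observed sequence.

0,0,1,1,1,2,0,0,0,1,1,2,0,1,2,0,1,2,2,2

  pos 0: x in {0}, choose 0; start
  pos 1: x in {0}, choose 0; 0->0 ok
  pos 2: y in {1,2}, choose 1; 0->1 ok
  pos 3: y in {1,2}, choose 1; 1->1 ok
  pos 4: y in {1,2}, choose 1; 1->1 ok
  pos 5: y in {1,2}, choose 2; 1->2 ok
  pos 6: x in {0}, choose 0; 2->0 ok
  pos 7: x in {0}, choose 0; 0->0 ok
  pos 8: x in {0}, choose 0; 0->0 ok
  pos 9: y in {1,2}, choose 1; 0->1 ok
  pos 10: y in {1,2}, choose 1; 1->1 ok
  pos 11: y in {1,2}, choose 2; 1->2 ok
  pos 12: x in {0}, choose 0; 2->0 ok
  pos 13: y in {1,2}, choose 1; 0->1 ok
  pos 14: y in {1,2}, choose 2; 1->2 ok
  pos 15: x in {0}, choose 0; 2->0 ok
  pos 16: y in {1,2}, choose 1; 0->1 ok
  pos 17: y in {1,2}, choose 2; 1->2 ok
  pos 18: y in {1,2}, choose 2; 2->2 ok
  pos 19: y in {1,2}, choose 2; 2->2 ok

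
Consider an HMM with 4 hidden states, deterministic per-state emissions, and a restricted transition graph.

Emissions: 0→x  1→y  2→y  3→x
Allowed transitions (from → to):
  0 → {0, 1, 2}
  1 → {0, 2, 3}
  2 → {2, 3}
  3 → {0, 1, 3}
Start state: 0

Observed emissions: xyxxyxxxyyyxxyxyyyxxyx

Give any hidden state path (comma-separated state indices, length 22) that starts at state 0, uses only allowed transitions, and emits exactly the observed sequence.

0,2,3,3,1,0,0,0,2,2,2,3,0,2,3,1,2,2,3,3,1,0

  pos 0: x in {0,3}, choose 0; start
  pos 1: y in {1,2}, choose 2; 0->2 ok
  pos 2: x in {0,3}, choose 3; 2->3 ok
  pos 3: x in {0,3}, choose 3; 3->3 ok
  pos 4: y in {1,2}, choose 1; 3->1 ok
  pos 5: x in {0,3}, choose 0; 1->0 ok
  pos 6: x in {0,3}, choose 0; 0->0 ok
  pos 7: x in {0,3}, choose 0; 0->0 ok
  pos 8: y in {1,2}, choose 2; 0->2 ok
  pos 9: y in {1,2}, choose 2; 2->2 ok
  pos 10: y in {1,2}, choose 2; 2->2 ok
  pos 11: x in {0,3}, choose 3; 2->3 ok
  pos 12: x in {0,3}, choose 0; 3->0 ok
  pos 13: y in {1,2}, choose 2; 0->2 ok
  pos 14: x in {0,3}, choose 3; 2->3 ok
  pos 15: y in {1,2}, choose 1; 3->1 ok
  pos 16: y in {1,2}, choose 2; 1->2 ok
  pos 17: y in {1,2}, choose 2; 2->2 ok
  pos 18: x in {0,3}, choose 3; 2->3 ok
  pos 19: x in {0,3}, choose 3; 3->3 ok
  pos 20: y in {1,2}, choose 1; 3->1 ok
  pos 21: x in {0,3}, choose 0; 1->0 ok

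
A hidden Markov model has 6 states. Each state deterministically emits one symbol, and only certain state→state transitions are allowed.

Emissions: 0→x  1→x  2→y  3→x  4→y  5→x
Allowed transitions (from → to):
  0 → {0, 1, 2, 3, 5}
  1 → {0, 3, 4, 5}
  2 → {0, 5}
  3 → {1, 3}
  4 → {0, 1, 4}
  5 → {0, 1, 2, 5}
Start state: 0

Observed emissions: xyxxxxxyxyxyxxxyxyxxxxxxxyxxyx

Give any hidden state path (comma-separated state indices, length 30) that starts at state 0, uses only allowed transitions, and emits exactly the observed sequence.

  pos 0: x in {0,1,3,5}, choose 0; start
  pos 1: y in {2,4}, choose 2; 0->2 ok
  pos 2: x in {0,1,3,5}, choose 5; 2->5 ok
  pos 3: x in {0,1,3,5}, choose 0; 5->0 ok
  pos 4: x in {0,1,3,5}, choose 0; 0->0 ok
  pos 5: x in {0,1,3,5}, choose 5; 0->5 ok
  pos 6: x in {0,1,3,5}, choose 5; 5->5 ok
  pos 7: y in {2,4}, choose 2; 5->2 ok
  pos 8: x in {0,1,3,5}, choose 5; 2->5 ok
  pos 9: y in {2,4}, choose 2; 5->2 ok
  pos 10: x in {0,1,3,5}, choose 0; 2->0 ok
  pos 11: y in {2,4}, choose 2; 0->2 ok
  pos 12: x in {0,1,3,5}, choose 5; 2->5 ok
  pos 13: x in {0,1,3,5}, choose 5; 5->5 ok
  pos 14: x in {0,1,3,5}, choose 5; 5->5 ok
  pos 15: y in {2,4}, choose 2; 5->2 ok
  pos 16: x in {0,1,3,5}, choose 5; 2->5 ok
  pos 17: y in {2,4}, choose 2; 5->2 ok
  pos 18: x in {0,1,3,5}, choose 5; 2->5 ok
  pos 19: x in {0,1,3,5}, choose 5; 5->5 ok
  pos 20: x in {0,1,3,5}, choose 0; 5->0 ok
  pos 21: x in {0,1,3,5}, choose 1; 0->1 ok
  pos 22: x in {0,1,3,5}, choose 0; 1->0 ok
  pos 23: x in {0,1,3,5}, choose 3; 0->3 ok
  pos 24: x in {0,1,3,5}, choose 1; 3->1 ok
  pos 25: y in {2,4}, choose 4; 1->4 ok
  pos 26: x in {0,1,3,5}, choose 0; 4->0 ok
  pos 27: x in {0,1,3,5}, choose 0; 0->0 ok
  pos 28: y in {2,4}, choose 2; 0->2 ok
  pos 29: x in {0,1,3,5}, choose 5; 2->5 ok

0,2,5,0,0,5,5,2,5,2,0,2,5,5,5,2,5,2,5,5,0,1,0,3,1,4,0,0,2,5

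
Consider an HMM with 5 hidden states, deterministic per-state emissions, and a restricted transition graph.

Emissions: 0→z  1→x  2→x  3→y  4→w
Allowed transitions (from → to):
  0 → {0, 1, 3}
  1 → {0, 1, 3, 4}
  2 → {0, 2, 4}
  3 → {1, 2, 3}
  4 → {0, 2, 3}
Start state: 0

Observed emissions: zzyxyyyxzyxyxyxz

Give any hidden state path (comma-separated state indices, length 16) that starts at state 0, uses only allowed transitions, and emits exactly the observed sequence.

  0: obs=z cand={0} pick 0 [start]
  1: obs=z cand={0} pick 0 [0->0 ok]
  2: obs=y cand={3} pick 3 [0->3 ok]
  3: obs=x cand={1,2} pick 1 [3->1 ok]
  4: obs=y cand={3} pick 3 [1->3 ok]
  5: obs=y cand={3} pick 3 [3->3 ok]
  6: obs=y cand={3} pick 3 [3->3 ok]
  7: obs=x cand={1,2} pick 1 [3->1 ok]
  8: obs=z cand={0} pick 0 [1->0 ok]
  9: obs=y cand={3} pick 3 [0->3 ok]
  10: obs=x cand={1,2} pick 1 [3->1 ok]
  11: obs=y cand={3} pick 3 [1->3 ok]
  12: obs=x cand={1,2} pick 1 [3->1 ok]
  13: obs=y cand={3} pick 3 [1->3 ok]
  14: obs=x cand={1,2} pick 2 [3->2 ok]
  15: obs=z cand={0} pick 0 [2->0 ok]

0,0,3,1,3,3,3,1,0,3,1,3,1,3,2,0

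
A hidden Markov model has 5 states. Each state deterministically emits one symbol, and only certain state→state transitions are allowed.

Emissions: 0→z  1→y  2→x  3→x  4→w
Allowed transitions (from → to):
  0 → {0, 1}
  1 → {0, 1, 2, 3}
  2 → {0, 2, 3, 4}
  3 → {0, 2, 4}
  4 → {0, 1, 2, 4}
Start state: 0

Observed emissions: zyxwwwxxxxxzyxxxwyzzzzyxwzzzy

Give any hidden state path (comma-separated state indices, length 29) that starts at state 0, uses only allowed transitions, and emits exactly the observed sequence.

  [0] z  {0}  => 0  start
  [1] y  {1}  => 1  0->1 ok
  [2] x  {2,3}  => 2  1->2 ok
  [3] w  {4}  => 4  2->4 ok
  [4] w  {4}  => 4  4->4 ok
  [5] w  {4}  => 4  4->4 ok
  [6] x  {2,3}  => 2  4->2 ok
  [7] x  {2,3}  => 2  2->2 ok
  [8] x  {2,3}  => 2  2->2 ok
  [9] x  {2,3}  => 2  2->2 ok
  [10] x  {2,3}  => 2  2->2 ok
  [11] z  {0}  => 0  2->0 ok
  [12] y  {1}  => 1  0->1 ok
  [13] x  {2,3}  => 2  1->2 ok
  [14] x  {2,3}  => 2  2->2 ok
  [15] x  {2,3}  => 2  2->2 ok
  [16] w  {4}  => 4  2->4 ok
  [17] y  {1}  => 1  4->1 ok
  [18] z  {0}  => 0  1->0 ok
  [19] z  {0}  => 0  0->0 ok
  [20] z  {0}  => 0  0->0 ok
  [21] z  {0}  => 0  0->0 ok
  [22] y  {1}  => 1  0->1 ok
  [23] x  {2,3}  => 2  1->2 ok
  [24] w  {4}  => 4  2->4 ok
  [25] z  {0}  => 0  4->0 ok
  [26] z  {0}  => 0  0->0 ok
  [27] z  {0}  => 0  0->0 ok
  [28] y  {1}  => 1  0->1 ok

0,1,2,4,4,4,2,2,2,2,2,0,1,2,2,2,4,1,0,0,0,0,1,2,4,0,0,0,1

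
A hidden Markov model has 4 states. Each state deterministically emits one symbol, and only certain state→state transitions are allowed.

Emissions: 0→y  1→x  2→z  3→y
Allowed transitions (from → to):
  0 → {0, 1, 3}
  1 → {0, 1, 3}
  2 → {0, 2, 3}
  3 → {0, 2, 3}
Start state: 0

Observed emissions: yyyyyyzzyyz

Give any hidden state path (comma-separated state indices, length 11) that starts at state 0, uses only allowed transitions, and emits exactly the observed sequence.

  [0] y  {0,3}  => 0  start
  [1] y  {0,3}  => 0  0->0 ok
  [2] y  {0,3}  => 3  0->3 ok
  [3] y  {0,3}  => 3  3->3 ok
  [4] y  {0,3}  => 3  3->3 ok
  [5] y  {0,3}  => 3  3->3 ok
  [6] z  {2}  => 2  3->2 ok
  [7] z  {2}  => 2  2->2 ok
  [8] y  {0,3}  => 0  2->0 ok
  [9] y  {0,3}  => 3  0->3 ok
  [10] z  {2}  => 2  3->2 ok

0,0,3,3,3,3,2,2,0,3,2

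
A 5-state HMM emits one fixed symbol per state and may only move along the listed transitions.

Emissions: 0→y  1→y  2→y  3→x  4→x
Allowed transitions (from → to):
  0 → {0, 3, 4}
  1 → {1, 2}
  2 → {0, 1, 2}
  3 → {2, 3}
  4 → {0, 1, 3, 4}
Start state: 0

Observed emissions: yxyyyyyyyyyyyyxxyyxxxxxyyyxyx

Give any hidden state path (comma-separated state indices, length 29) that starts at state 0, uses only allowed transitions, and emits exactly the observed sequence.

  pos 0: y in {0,1,2}, choose 0; start
  pos 1: x in {3,4}, choose 4; 0->4 ok
  pos 2: y in {0,1,2}, choose 1; 4->1 ok
  pos 3: y in {0,1,2}, choose 2; 1->2 ok
  pos 4: y in {0,1,2}, choose 1; 2->1 ok
  pos 5: y in {0,1,2}, choose 2; 1->2 ok
  pos 6: y in {0,1,2}, choose 1; 2->1 ok
  pos 7: y in {0,1,2}, choose 1; 1->1 ok
  pos 8: y in {0,1,2}, choose 1; 1->1 ok
  pos 9: y in {0,1,2}, choose 2; 1->2 ok
  pos 10: y in {0,1,2}, choose 2; 2->2 ok
  pos 11: y in {0,1,2}, choose 0; 2->0 ok
  pos 12: y in {0,1,2}, choose 0; 0->0 ok
  pos 13: y in {0,1,2}, choose 0; 0->0 ok
  pos 14: x in {3,4}, choose 4; 0->4 ok
  pos 15: x in {3,4}, choose 3; 4->3 ok
  pos 16: y in {0,1,2}, choose 2; 3->2 ok
  pos 17: y in {0,1,2}, choose 0; 2->0 ok
  pos 18: x in {3,4}, choose 4; 0->4 ok
  pos 19: x in {3,4}, choose 3; 4->3 ok
  pos 20: x in {3,4}, choose 3; 3->3 ok
  pos 21: x in {3,4}, choose 3; 3->3 ok
  pos 22: x in {3,4}, choose 3; 3->3 ok
  pos 23: y in {0,1,2}, choose 2; 3->2 ok
  pos 24: y in {0,1,2}, choose 2; 2->2 ok
  pos 25: y in {0,1,2}, choose 0; 2->0 ok
  pos 26: x in {3,4}, choose 4; 0->4 ok
  pos 27: y in {0,1,2}, choose 0; 4->0 ok
  pos 28: x in {3,4}, choose 3; 0->3 ok

0,4,1,2,1,2,1,1,1,2,2,0,0,0,4,3,2,0,4,3,3,3,3,2,2,0,4,0,3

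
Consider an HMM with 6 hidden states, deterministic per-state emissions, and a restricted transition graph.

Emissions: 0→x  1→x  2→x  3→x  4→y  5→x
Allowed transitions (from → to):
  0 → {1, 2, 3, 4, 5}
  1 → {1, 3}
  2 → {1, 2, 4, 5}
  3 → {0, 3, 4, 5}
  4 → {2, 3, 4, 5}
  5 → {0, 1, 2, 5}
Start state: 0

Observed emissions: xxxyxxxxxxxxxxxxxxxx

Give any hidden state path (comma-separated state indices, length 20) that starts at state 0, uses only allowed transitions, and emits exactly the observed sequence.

  [0] x  {0,1,2,3,5}  => 0  start
  [1] x  {0,1,2,3,5}  => 1  0->1 ok
  [2] x  {0,1,2,3,5}  => 3  1->3 ok
  [3] y  {4}  => 4  3->4 ok
  [4] x  {0,1,2,3,5}  => 2  4->2 ok
  [5] x  {0,1,2,3,5}  => 2  2->2 ok
  [6] x  {0,1,2,3,5}  => 1  2->1 ok
  [7] x  {0,1,2,3,5}  => 3  1->3 ok
  [8] x  {0,1,2,3,5}  => 3  3->3 ok
  [9] x  {0,1,2,3,5}  => 3  3->3 ok
  [10] x  {0,1,2,3,5}  => 5  3->5 ok
  [11] x  {0,1,2,3,5}  => 1  5->1 ok
  [12] x  {0,1,2,3,5}  => 3  1->3 ok
  [13] x  {0,1,2,3,5}  => 5  3->5 ok
  [14] x  {0,1,2,3,5}  => 2  5->2 ok
  [15] x  {0,1,2,3,5}  => 5  2->5 ok
  [16] x  {0,1,2,3,5}  => 2  5->2 ok
  [17] x  {0,1,2,3,5}  => 5  2->5 ok
  [18] x  {0,1,2,3,5}  => 5  5->5 ok
  [19] x  {0,1,2,3,5}  => 5  5->5 ok

0,1,3,4,2,2,1,3,3,3,5,1,3,5,2,5,2,5,5,5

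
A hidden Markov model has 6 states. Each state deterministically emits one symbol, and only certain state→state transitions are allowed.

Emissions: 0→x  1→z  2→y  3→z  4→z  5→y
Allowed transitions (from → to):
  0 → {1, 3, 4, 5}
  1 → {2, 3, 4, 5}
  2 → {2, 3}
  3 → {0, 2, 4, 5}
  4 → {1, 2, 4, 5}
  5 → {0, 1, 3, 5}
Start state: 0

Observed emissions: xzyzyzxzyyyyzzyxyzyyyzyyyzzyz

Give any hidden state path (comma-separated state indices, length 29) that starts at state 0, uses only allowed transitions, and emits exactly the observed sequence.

  0: obs=x cand={0} pick 0 [start]
  1: obs=z cand={1,3,4} pick 4 [0->4 ok]
  2: obs=y cand={2,5} pick 2 [4->2 ok]
  3: obs=z cand={1,3,4} pick 3 [2->3 ok]
  4: obs=y cand={2,5} pick 5 [3->5 ok]
  5: obs=z cand={1,3,4} pick 3 [5->3 ok]
  6: obs=x cand={0} pick 0 [3->0 ok]
  7: obs=z cand={1,3,4} pick 4 [0->4 ok]
  8: obs=y cand={2,5} pick 2 [4->2 ok]
  9: obs=y cand={2,5} pick 2 [2->2 ok]
  10: obs=y cand={2,5} pick 2 [2->2 ok]
  11: obs=y cand={2,5} pick 2 [2->2 ok]
  12: obs=z cand={1,3,4} pick 3 [2->3 ok]
  13: obs=z cand={1,3,4} pick 4 [3->4 ok]
  14: obs=y cand={2,5} pick 5 [4->5 ok]
  15: obs=x cand={0} pick 0 [5->0 ok]
  16: obs=y cand={2,5} pick 5 [0->5 ok]
  17: obs=z cand={1,3,4} pick 3 [5->3 ok]
  18: obs=y cand={2,5} pick 2 [3->2 ok]
  19: obs=y cand={2,5} pick 2 [2->2 ok]
  20: obs=y cand={2,5} pick 2 [2->2 ok]
  21: obs=z cand={1,3,4} pick 3 [2->3 ok]
  22: obs=y cand={2,5} pick 2 [3->2 ok]
  23: obs=y cand={2,5} pick 2 [2->2 ok]
  24: obs=y cand={2,5} pick 2 [2->2 ok]
  25: obs=z cand={1,3,4} pick 3 [2->3 ok]
  26: obs=z cand={1,3,4} pick 4 [3->4 ok]
  27: obs=y cand={2,5} pick 5 [4->5 ok]
  28: obs=z cand={1,3,4} pick 3 [5->3 ok]

0,4,2,3,5,3,0,4,2,2,2,2,3,4,5,0,5,3,2,2,2,3,2,2,2,3,4,5,3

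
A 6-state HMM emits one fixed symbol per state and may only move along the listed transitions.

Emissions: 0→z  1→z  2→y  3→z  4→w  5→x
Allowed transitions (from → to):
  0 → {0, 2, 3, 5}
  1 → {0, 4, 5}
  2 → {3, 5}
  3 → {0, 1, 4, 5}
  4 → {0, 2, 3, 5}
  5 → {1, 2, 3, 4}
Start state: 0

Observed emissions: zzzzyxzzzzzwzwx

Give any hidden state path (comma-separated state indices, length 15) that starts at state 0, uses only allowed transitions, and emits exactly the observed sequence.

0,3,0,0,2,5,3,0,3,0,3,4,3,4,5

  t0 'z' -> {0,1,3}, take 0 (start)
  t1 'z' -> {0,1,3}, take 3 (0->3 ok)
  t2 'z' -> {0,1,3}, take 0 (3->0 ok)
  t3 'z' -> {0,1,3}, take 0 (0->0 ok)
  t4 'y' -> {2}, take 2 (0->2 ok)
  t5 'x' -> {5}, take 5 (2->5 ok)
  t6 'z' -> {0,1,3}, take 3 (5->3 ok)
  t7 'z' -> {0,1,3}, take 0 (3->0 ok)
  t8 'z' -> {0,1,3}, take 3 (0->3 ok)
  t9 'z' -> {0,1,3}, take 0 (3->0 ok)
  t10 'z' -> {0,1,3}, take 3 (0->3 ok)
  t11 'w' -> {4}, take 4 (3->4 ok)
  t12 'z' -> {0,1,3}, take 3 (4->3 ok)
  t13 'w' -> {4}, take 4 (3->4 ok)
  t14 'x' -> {5}, take 5 (4->5 ok)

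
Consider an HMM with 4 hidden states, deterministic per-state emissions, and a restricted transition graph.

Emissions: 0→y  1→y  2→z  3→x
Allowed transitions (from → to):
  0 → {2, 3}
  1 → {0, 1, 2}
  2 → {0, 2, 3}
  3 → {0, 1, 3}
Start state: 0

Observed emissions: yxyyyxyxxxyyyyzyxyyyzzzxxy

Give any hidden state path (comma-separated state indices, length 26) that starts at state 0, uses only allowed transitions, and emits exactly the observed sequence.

  [0] y  {0,1}  => 0  start
  [1] x  {3}  => 3  0->3 ok
  [2] y  {0,1}  => 1  3->1 ok
  [3] y  {0,1}  => 1  1->1 ok
  [4] y  {0,1}  => 0  1->0 ok
  [5] x  {3}  => 3  0->3 ok
  [6] y  {0,1}  => 0  3->0 ok
  [7] x  {3}  => 3  0->3 ok
  [8] x  {3}  => 3  3->3 ok
  [9] x  {3}  => 3  3->3 ok
  [10] y  {0,1}  => 1  3->1 ok
  [11] y  {0,1}  => 1  1->1 ok
  [12] y  {0,1}  => 1  1->1 ok
  [13] y  {0,1}  => 1  1->1 ok
  [14] z  {2}  => 2  1->2 ok
  [15] y  {0,1}  => 0  2->0 ok
  [16] x  {3}  => 3  0->3 ok
  [17] y  {0,1}  => 1  3->1 ok
  [18] y  {0,1}  => 1  1->1 ok
  [19] y  {0,1}  => 0  1->0 ok
  [20] z  {2}  => 2  0->2 ok
  [21] z  {2}  => 2  2->2 ok
  [22] z  {2}  => 2  2->2 ok
  [23] x  {3}  => 3  2->3 ok
  [24] x  {3}  => 3  3->3 ok
  [25] y  {0,1}  => 0  3->0 ok

0,3,1,1,0,3,0,3,3,3,1,1,1,1,2,0,3,1,1,0,2,2,2,3,3,0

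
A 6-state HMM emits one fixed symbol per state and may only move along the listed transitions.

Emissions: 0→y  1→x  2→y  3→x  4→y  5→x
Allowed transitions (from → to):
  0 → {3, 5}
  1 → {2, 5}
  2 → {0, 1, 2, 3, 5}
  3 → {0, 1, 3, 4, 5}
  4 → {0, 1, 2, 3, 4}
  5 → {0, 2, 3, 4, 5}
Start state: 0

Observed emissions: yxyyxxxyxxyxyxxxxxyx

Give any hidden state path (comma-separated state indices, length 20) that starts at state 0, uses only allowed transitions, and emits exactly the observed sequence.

  0: obs=y cand={0,2,4} pick 0 [start]
  1: obs=x cand={1,3,5} pick 3 [0->3 ok]
  2: obs=y cand={0,2,4} pick 4 [3->4 ok]
  3: obs=y cand={0,2,4} pick 0 [4->0 ok]
  4: obs=x cand={1,3,5} pick 3 [0->3 ok]
  5: obs=x cand={1,3,5} pick 1 [3->1 ok]
  6: obs=x cand={1,3,5} pick 5 [1->5 ok]
  7: obs=y cand={0,2,4} pick 4 [5->4 ok]
  8: obs=x cand={1,3,5} pick 1 [4->1 ok]
  9: obs=x cand={1,3,5} pick 5 [1->5 ok]
  10: obs=y cand={0,2,4} pick 4 [5->4 ok]
  11: obs=x cand={1,3,5} pick 1 [4->1 ok]
  12: obs=y cand={0,2,4} pick 2 [1->2 ok]
  13: obs=x cand={1,3,5} pick 5 [2->5 ok]
  14: obs=x cand={1,3,5} pick 5 [5->5 ok]
  15: obs=x cand={1,3,5} pick 5 [5->5 ok]
  16: obs=x cand={1,3,5} pick 3 [5->3 ok]
  17: obs=x cand={1,3,5} pick 1 [3->1 ok]
  18: obs=y cand={0,2,4} pick 2 [1->2 ok]
  19: obs=x cand={1,3,5} pick 3 [2->3 ok]

0,3,4,0,3,1,5,4,1,5,4,1,2,5,5,5,3,1,2,3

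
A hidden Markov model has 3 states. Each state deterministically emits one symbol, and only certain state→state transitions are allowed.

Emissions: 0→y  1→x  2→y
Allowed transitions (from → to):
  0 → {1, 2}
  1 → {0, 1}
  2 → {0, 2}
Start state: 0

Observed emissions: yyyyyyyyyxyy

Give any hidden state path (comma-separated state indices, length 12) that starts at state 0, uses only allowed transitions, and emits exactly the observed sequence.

0,2,2,2,0,2,0,2,0,1,0,2

  0: obs=y cand={0,2} pick 0 [start]
  1: obs=y cand={0,2} pick 2 [0->2 ok]
  2: obs=y cand={0,2} pick 2 [2->2 ok]
  3: obs=y cand={0,2} pick 2 [2->2 ok]
  4: obs=y cand={0,2} pick 0 [2->0 ok]
  5: obs=y cand={0,2} pick 2 [0->2 ok]
  6: obs=y cand={0,2} pick 0 [2->0 ok]
  7: obs=y cand={0,2} pick 2 [0->2 ok]
  8: obs=y cand={0,2} pick 0 [2->0 ok]
  9: obs=x cand={1} pick 1 [0->1 ok]
  10: obs=y cand={0,2} pick 0 [1->0 ok]
  11: obs=y cand={0,2} pick 2 [0->2 ok]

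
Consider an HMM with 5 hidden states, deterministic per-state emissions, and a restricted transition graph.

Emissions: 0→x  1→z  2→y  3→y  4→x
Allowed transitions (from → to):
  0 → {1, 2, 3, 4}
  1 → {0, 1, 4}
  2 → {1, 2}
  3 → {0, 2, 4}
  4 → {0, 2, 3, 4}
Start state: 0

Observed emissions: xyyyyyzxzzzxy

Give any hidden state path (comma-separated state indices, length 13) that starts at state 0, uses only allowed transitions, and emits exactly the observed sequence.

  [0] x  {0,4}  => 0  start
  [1] y  {2,3}  => 3  0->3 ok
  [2] y  {2,3}  => 2  3->2 ok
  [3] y  {2,3}  => 2  2->2 ok
  [4] y  {2,3}  => 2  2->2 ok
  [5] y  {2,3}  => 2  2->2 ok
  [6] z  {1}  => 1  2->1 ok
  [7] x  {0,4}  => 0  1->0 ok
  [8] z  {1}  => 1  0->1 ok
  [9] z  {1}  => 1  1->1 ok
  [10] z  {1}  => 1  1->1 ok
  [11] x  {0,4}  => 0  1->0 ok
  [12] y  {2,3}  => 3  0->3 ok

0,3,2,2,2,2,1,0,1,1,1,0,3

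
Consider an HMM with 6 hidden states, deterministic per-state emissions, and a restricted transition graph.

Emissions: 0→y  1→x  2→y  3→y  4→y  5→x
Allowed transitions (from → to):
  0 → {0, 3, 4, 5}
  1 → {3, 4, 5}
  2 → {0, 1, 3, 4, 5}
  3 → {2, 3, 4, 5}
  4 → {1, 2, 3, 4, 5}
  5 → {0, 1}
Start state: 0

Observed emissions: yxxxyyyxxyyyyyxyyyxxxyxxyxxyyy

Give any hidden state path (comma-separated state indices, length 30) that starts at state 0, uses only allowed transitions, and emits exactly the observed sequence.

  [0] y  {0,2,3,4}  => 0  start
  [1] x  {1,5}  => 5  0->5 ok
  [2] x  {1,5}  => 1  5->1 ok
  [3] x  {1,5}  => 5  1->5 ok
  [4] y  {0,2,3,4}  => 0  5->0 ok
  [5] y  {0,2,3,4}  => 3  0->3 ok
  [6] y  {0,2,3,4}  => 4  3->4 ok
  [7] x  {1,5}  => 5  4->5 ok
  [8] x  {1,5}  => 1  5->1 ok
  [9] y  {0,2,3,4}  => 4  1->4 ok
  [10] y  {0,2,3,4}  => 3  4->3 ok
  [11] y  {0,2,3,4}  => 3  3->3 ok
  [12] y  {0,2,3,4}  => 3  3->3 ok
  [13] y  {0,2,3,4}  => 4  3->4 ok
  [14] x  {1,5}  => 1  4->1 ok
  [15] y  {0,2,3,4}  => 3  1->3 ok
  [16] y  {0,2,3,4}  => 2  3->2 ok
  [17] y  {0,2,3,4}  => 4  2->4 ok
  [18] x  {1,5}  => 5  4->5 ok
  [19] x  {1,5}  => 1  5->1 ok
  [20] x  {1,5}  => 5  1->5 ok
  [21] y  {0,2,3,4}  => 0  5->0 ok
  [22] x  {1,5}  => 5  0->5 ok
  [23] x  {1,5}  => 1  5->1 ok
  [24] y  {0,2,3,4}  => 4  1->4 ok
  [25] x  {1,5}  => 5  4->5 ok
  [26] x  {1,5}  => 1  5->1 ok
  [27] y  {0,2,3,4}  => 4  1->4 ok
  [28] y  {0,2,3,4}  => 3  4->3 ok
  [29] y  {0,2,3,4}  => 4  3->4 ok

0,5,1,5,0,3,4,5,1,4,3,3,3,4,1,3,2,4,5,1,5,0,5,1,4,5,1,4,3,4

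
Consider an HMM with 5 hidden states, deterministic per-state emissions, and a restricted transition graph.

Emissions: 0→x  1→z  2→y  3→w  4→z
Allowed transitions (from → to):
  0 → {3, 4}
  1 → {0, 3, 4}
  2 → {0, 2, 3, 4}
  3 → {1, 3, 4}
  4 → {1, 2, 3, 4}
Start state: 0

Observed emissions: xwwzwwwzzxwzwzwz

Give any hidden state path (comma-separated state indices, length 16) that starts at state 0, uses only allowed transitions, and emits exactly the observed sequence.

0,3,3,1,3,3,3,4,1,0,3,1,3,1,3,1

  t0 'x' -> {0}, take 0 (start)
  t1 'w' -> {3}, take 3 (0->3 ok)
  t2 'w' -> {3}, take 3 (3->3 ok)
  t3 'z' -> {1,4}, take 1 (3->1 ok)
  t4 'w' -> {3}, take 3 (1->3 ok)
  t5 'w' -> {3}, take 3 (3->3 ok)
  t6 'w' -> {3}, take 3 (3->3 ok)
  t7 'z' -> {1,4}, take 4 (3->4 ok)
  t8 'z' -> {1,4}, take 1 (4->1 ok)
  t9 'x' -> {0}, take 0 (1->0 ok)
  t10 'w' -> {3}, take 3 (0->3 ok)
  t11 'z' -> {1,4}, take 1 (3->1 ok)
  t12 'w' -> {3}, take 3 (1->3 ok)
  t13 'z' -> {1,4}, take 1 (3->1 ok)
  t14 'w' -> {3}, take 3 (1->3 ok)
  t15 'z' -> {1,4}, take 1 (3->1 ok)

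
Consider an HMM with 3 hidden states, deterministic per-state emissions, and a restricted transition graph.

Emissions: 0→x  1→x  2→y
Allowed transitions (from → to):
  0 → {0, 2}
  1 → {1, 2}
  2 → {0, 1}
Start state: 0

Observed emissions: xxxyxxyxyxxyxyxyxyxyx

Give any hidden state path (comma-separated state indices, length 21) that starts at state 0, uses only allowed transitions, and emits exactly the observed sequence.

0,0,0,2,1,1,2,0,2,1,1,2,0,2,0,2,1,2,0,2,1

  t0 'x' -> {0,1}, take 0 (start)
  t1 'x' -> {0,1}, take 0 (0->0 ok)
  t2 'x' -> {0,1}, take 0 (0->0 ok)
  t3 'y' -> {2}, take 2 (0->2 ok)
  t4 'x' -> {0,1}, take 1 (2->1 ok)
  t5 'x' -> {0,1}, take 1 (1->1 ok)
  t6 'y' -> {2}, take 2 (1->2 ok)
  t7 'x' -> {0,1}, take 0 (2->0 ok)
  t8 'y' -> {2}, take 2 (0->2 ok)
  t9 'x' -> {0,1}, take 1 (2->1 ok)
  t10 'x' -> {0,1}, take 1 (1->1 ok)
  t11 'y' -> {2}, take 2 (1->2 ok)
  t12 'x' -> {0,1}, take 0 (2->0 ok)
  t13 'y' -> {2}, take 2 (0->2 ok)
  t14 'x' -> {0,1}, take 0 (2->0 ok)
  t15 'y' -> {2}, take 2 (0->2 ok)
  t16 'x' -> {0,1}, take 1 (2->1 ok)
  t17 'y' -> {2}, take 2 (1->2 ok)
  t18 'x' -> {0,1}, take 0 (2->0 ok)
  t19 'y' -> {2}, take 2 (0->2 ok)
  t20 'x' -> {0,1}, take 1 (2->1 ok)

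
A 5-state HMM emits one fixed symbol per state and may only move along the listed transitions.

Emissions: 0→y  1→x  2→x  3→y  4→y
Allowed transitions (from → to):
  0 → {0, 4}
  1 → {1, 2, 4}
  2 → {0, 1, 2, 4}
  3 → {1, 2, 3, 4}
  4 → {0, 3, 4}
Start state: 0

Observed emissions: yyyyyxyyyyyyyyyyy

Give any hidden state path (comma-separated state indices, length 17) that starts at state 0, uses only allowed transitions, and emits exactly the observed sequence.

0,0,0,4,3,2,0,4,4,0,0,4,0,4,3,4,3

  t0 'y' -> {0,3,4}, take 0 (start)
  t1 'y' -> {0,3,4}, take 0 (0->0 ok)
  t2 'y' -> {0,3,4}, take 0 (0->0 ok)
  t3 'y' -> {0,3,4}, take 4 (0->4 ok)
  t4 'y' -> {0,3,4}, take 3 (4->3 ok)
  t5 'x' -> {1,2}, take 2 (3->2 ok)
  t6 'y' -> {0,3,4}, take 0 (2->0 ok)
  t7 'y' -> {0,3,4}, take 4 (0->4 ok)
  t8 'y' -> {0,3,4}, take 4 (4->4 ok)
  t9 'y' -> {0,3,4}, take 0 (4->0 ok)
  t10 'y' -> {0,3,4}, take 0 (0->0 ok)
  t11 'y' -> {0,3,4}, take 4 (0->4 ok)
  t12 'y' -> {0,3,4}, take 0 (4->0 ok)
  t13 'y' -> {0,3,4}, take 4 (0->4 ok)
  t14 'y' -> {0,3,4}, take 3 (4->3 ok)
  t15 'y' -> {0,3,4}, take 4 (3->4 ok)
  t16 'y' -> {0,3,4}, take 3 (4->3 ok)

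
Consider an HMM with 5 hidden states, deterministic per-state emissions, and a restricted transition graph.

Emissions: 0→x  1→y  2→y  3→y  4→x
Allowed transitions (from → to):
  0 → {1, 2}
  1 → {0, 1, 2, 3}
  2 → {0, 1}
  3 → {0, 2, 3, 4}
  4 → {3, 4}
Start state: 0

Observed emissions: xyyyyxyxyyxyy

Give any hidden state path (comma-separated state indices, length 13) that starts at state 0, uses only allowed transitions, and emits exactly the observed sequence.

0,1,2,1,2,0,2,0,1,3,4,3,2

  0: obs=x cand={0,4} pick 0 [start]
  1: obs=y cand={1,2,3} pick 1 [0->1 ok]
  2: obs=y cand={1,2,3} pick 2 [1->2 ok]
  3: obs=y cand={1,2,3} pick 1 [2->1 ok]
  4: obs=y cand={1,2,3} pick 2 [1->2 ok]
  5: obs=x cand={0,4} pick 0 [2->0 ok]
  6: obs=y cand={1,2,3} pick 2 [0->2 ok]
  7: obs=x cand={0,4} pick 0 [2->0 ok]
  8: obs=y cand={1,2,3} pick 1 [0->1 ok]
  9: obs=y cand={1,2,3} pick 3 [1->3 ok]
  10: obs=x cand={0,4} pick 4 [3->4 ok]
  11: obs=y cand={1,2,3} pick 3 [4->3 ok]
  12: obs=y cand={1,2,3} pick 2 [3->2 ok]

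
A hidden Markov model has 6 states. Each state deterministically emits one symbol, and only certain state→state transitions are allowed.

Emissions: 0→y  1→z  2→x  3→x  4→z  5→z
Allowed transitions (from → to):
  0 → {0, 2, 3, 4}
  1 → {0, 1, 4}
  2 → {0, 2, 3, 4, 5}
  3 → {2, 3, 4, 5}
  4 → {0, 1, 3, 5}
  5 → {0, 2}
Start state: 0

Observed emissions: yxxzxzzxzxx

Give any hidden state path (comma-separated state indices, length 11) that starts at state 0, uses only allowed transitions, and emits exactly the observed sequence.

  pos 0: y in {0}, choose 0; start
  pos 1: x in {2,3}, choose 2; 0->2 ok
  pos 2: x in {2,3}, choose 2; 2->2 ok
  pos 3: z in {1,4,5}, choose 4; 2->4 ok
  pos 4: x in {2,3}, choose 3; 4->3 ok
  pos 5: z in {1,4,5}, choose 4; 3->4 ok
  pos 6: z in {1,4,5}, choose 5; 4->5 ok
  pos 7: x in {2,3}, choose 2; 5->2 ok
  pos 8: z in {1,4,5}, choose 4; 2->4 ok
  pos 9: x in {2,3}, choose 3; 4->3 ok
  pos 10: x in {2,3}, choose 3; 3->3 ok

0,2,2,4,3,4,5,2,4,3,3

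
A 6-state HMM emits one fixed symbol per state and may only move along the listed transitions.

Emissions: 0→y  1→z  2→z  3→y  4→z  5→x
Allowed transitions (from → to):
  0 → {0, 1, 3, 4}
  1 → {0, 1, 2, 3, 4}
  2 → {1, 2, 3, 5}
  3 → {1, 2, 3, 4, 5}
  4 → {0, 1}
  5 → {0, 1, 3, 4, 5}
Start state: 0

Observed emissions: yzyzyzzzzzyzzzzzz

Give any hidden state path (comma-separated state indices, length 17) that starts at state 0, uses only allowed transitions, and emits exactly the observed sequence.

  [0] y  {0,3}  => 0  start
  [1] z  {1,2,4}  => 1  0->1 ok
  [2] y  {0,3}  => 0  1->0 ok
  [3] z  {1,2,4}  => 4  0->4 ok
  [4] y  {0,3}  => 0  4->0 ok
  [5] z  {1,2,4}  => 4  0->4 ok
  [6] z  {1,2,4}  => 1  4->1 ok
  [7] z  {1,2,4}  => 4  1->4 ok
  [8] z  {1,2,4}  => 1  4->1 ok
  [9] z  {1,2,4}  => 4  1->4 ok
  [10] y  {0,3}  => 0  4->0 ok
  [11] z  {1,2,4}  => 1  0->1 ok
  [12] z  {1,2,4}  => 2  1->2 ok
  [13] z  {1,2,4}  => 1  2->1 ok
  [14] z  {1,2,4}  => 2  1->2 ok
  [15] z  {1,2,4}  => 2  2->2 ok
  [16] z  {1,2,4}  => 1  2->1 ok

0,1,0,4,0,4,1,4,1,4,0,1,2,1,2,2,1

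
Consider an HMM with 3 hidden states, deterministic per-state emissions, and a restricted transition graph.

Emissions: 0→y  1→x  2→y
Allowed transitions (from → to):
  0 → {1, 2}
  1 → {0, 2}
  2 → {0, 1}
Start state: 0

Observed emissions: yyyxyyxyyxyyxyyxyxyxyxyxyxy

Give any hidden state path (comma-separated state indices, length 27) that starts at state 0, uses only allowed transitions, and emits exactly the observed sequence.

  0: obs=y cand={0,2} pick 0 [start]
  1: obs=y cand={0,2} pick 2 [0->2 ok]
  2: obs=y cand={0,2} pick 0 [2->0 ok]
  3: obs=x cand={1} pick 1 [0->1 ok]
  4: obs=y cand={0,2} pick 2 [1->2 ok]
  5: obs=y cand={0,2} pick 0 [2->0 ok]
  6: obs=x cand={1} pick 1 [0->1 ok]
  7: obs=y cand={0,2} pick 2 [1->2 ok]
  8: obs=y cand={0,2} pick 0 [2->0 ok]
  9: obs=x cand={1} pick 1 [0->1 ok]
  10: obs=y cand={0,2} pick 2 [1->2 ok]
  11: obs=y cand={0,2} pick 0 [2->0 ok]
  12: obs=x cand={1} pick 1 [0->1 ok]
  13: obs=y cand={0,2} pick 2 [1->2 ok]
  14: obs=y cand={0,2} pick 0 [2->0 ok]
  15: obs=x cand={1} pick 1 [0->1 ok]
  16: obs=y cand={0,2} pick 2 [1->2 ok]
  17: obs=x cand={1} pick 1 [2->1 ok]
  18: obs=y cand={0,2} pick 2 [1->2 ok]
  19: obs=x cand={1} pick 1 [2->1 ok]
  20: obs=y cand={0,2} pick 0 [1->0 ok]
  21: obs=x cand={1} pick 1 [0->1 ok]
  22: obs=y cand={0,2} pick 0 [1->0 ok]
  23: obs=x cand={1} pick 1 [0->1 ok]
  24: obs=y cand={0,2} pick 0 [1->0 ok]
  25: obs=x cand={1} pick 1 [0->1 ok]
  26: obs=y cand={0,2} pick 2 [1->2 ok]

0,2,0,1,2,0,1,2,0,1,2,0,1,2,0,1,2,1,2,1,0,1,0,1,0,1,2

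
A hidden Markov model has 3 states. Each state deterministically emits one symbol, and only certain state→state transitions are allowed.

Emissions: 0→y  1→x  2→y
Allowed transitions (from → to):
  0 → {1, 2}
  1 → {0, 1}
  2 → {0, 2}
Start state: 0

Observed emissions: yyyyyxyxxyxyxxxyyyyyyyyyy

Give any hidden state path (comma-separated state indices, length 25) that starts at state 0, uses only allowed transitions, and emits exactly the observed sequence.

  [0] y  {0,2}  => 0  start
  [1] y  {0,2}  => 2  0->2 ok
  [2] y  {0,2}  => 2  2->2 ok
  [3] y  {0,2}  => 2  2->2 ok
  [4] y  {0,2}  => 0  2->0 ok
  [5] x  {1}  => 1  0->1 ok
  [6] y  {0,2}  => 0  1->0 ok
  [7] x  {1}  => 1  0->1 ok
  [8] x  {1}  => 1  1->1 ok
  [9] y  {0,2}  => 0  1->0 ok
  [10] x  {1}  => 1  0->1 ok
  [11] y  {0,2}  => 0  1->0 ok
  [12] x  {1}  => 1  0->1 ok
  [13] x  {1}  => 1  1->1 ok
  [14] x  {1}  => 1  1->1 ok
  [15] y  {0,2}  => 0  1->0 ok
  [16] y  {0,2}  => 2  0->2 ok
  [17] y  {0,2}  => 0  2->0 ok
  [18] y  {0,2}  => 2  0->2 ok
  [19] y  {0,2}  => 2  2->2 ok
  [20] y  {0,2}  => 0  2->0 ok
  [21] y  {0,2}  => 2  0->2 ok
  [22] y  {0,2}  => 0  2->0 ok
  [23] y  {0,2}  => 2  0->2 ok
  [24] y  {0,2}  => 2  2->2 ok

0,2,2,2,0,1,0,1,1,0,1,0,1,1,1,0,2,0,2,2,0,2,0,2,2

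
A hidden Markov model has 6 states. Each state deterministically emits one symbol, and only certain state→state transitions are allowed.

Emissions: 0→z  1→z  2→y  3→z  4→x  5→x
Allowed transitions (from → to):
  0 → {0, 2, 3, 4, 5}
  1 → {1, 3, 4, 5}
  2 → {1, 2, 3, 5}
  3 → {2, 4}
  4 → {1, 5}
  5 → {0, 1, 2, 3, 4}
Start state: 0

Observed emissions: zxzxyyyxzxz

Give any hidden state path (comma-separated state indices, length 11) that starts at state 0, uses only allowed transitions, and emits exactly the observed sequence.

0,4,1,5,2,2,2,5,3,4,1

  t0 'z' -> {0,1,3}, take 0 (start)
  t1 'x' -> {4,5}, take 4 (0->4 ok)
  t2 'z' -> {0,1,3}, take 1 (4->1 ok)
  t3 'x' -> {4,5}, take 5 (1->5 ok)
  t4 'y' -> {2}, take 2 (5->2 ok)
  t5 'y' -> {2}, take 2 (2->2 ok)
  t6 'y' -> {2}, take 2 (2->2 ok)
  t7 'x' -> {4,5}, take 5 (2->5 ok)
  t8 'z' -> {0,1,3}, take 3 (5->3 ok)
  t9 'x' -> {4,5}, take 4 (3->4 ok)
  t10 'z' -> {0,1,3}, take 1 (4->1 ok)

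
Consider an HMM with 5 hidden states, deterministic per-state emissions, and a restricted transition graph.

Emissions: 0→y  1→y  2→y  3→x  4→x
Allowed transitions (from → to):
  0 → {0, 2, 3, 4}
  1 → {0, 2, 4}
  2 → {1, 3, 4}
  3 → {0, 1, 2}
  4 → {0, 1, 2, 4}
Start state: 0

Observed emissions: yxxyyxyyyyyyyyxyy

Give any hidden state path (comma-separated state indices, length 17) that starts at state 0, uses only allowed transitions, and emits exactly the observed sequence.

  [0] y  {0,1,2}  => 0  start
  [1] x  {3,4}  => 4  0->4 ok
  [2] x  {3,4}  => 4  4->4 ok
  [3] y  {0,1,2}  => 1  4->1 ok
  [4] y  {0,1,2}  => 2  1->2 ok
  [5] x  {3,4}  => 3  2->3 ok
  [6] y  {0,1,2}  => 1  3->1 ok
  [7] y  {0,1,2}  => 0  1->0 ok
  [8] y  {0,1,2}  => 0  0->0 ok
  [9] y  {0,1,2}  => 0  0->0 ok
  [10] y  {0,1,2}  => 2  0->2 ok
  [11] y  {0,1,2}  => 1  2->1 ok
  [12] y  {0,1,2}  => 0  1->0 ok
  [13] y  {0,1,2}  => 0  0->0 ok
  [14] x  {3,4}  => 3  0->3 ok
  [15] y  {0,1,2}  => 1  3->1 ok
  [16] y  {0,1,2}  => 2  1->2 ok

0,4,4,1,2,3,1,0,0,0,2,1,0,0,3,1,2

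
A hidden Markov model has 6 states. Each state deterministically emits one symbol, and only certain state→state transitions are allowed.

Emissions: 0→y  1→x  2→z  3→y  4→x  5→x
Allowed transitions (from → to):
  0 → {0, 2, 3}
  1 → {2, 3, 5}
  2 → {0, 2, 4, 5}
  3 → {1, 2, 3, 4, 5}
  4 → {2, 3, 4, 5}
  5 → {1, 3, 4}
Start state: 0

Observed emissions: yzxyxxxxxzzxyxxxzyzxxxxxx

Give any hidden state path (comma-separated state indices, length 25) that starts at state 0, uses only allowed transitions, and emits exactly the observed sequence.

  0: obs=y cand={0,3} pick 0 [start]
  1: obs=z cand={2} pick 2 [0->2 ok]
  2: obs=x cand={1,4,5} pick 5 [2->5 ok]
  3: obs=y cand={0,3} pick 3 [5->3 ok]
  4: obs=x cand={1,4,5} pick 1 [3->1 ok]
  5: obs=x cand={1,4,5} pick 5 [1->5 ok]
  6: obs=x cand={1,4,5} pick 4 [5->4 ok]
  7: obs=x cand={1,4,5} pick 5 [4->5 ok]
  8: obs=x cand={1,4,5} pick 4 [5->4 ok]
  9: obs=z cand={2} pick 2 [4->2 ok]
  10: obs=z cand={2} pick 2 [2->2 ok]
  11: obs=x cand={1,4,5} pick 5 [2->5 ok]
  12: obs=y cand={0,3} pick 3 [5->3 ok]
  13: obs=x cand={1,4,5} pick 1 [3->1 ok]
  14: obs=x cand={1,4,5} pick 5 [1->5 ok]
  15: obs=x cand={1,4,5} pick 4 [5->4 ok]
  16: obs=z cand={2} pick 2 [4->2 ok]
  17: obs=y cand={0,3} pick 0 [2->0 ok]
  18: obs=z cand={2} pick 2 [0->2 ok]
  19: obs=x cand={1,4,5} pick 5 [2->5 ok]
  20: obs=x cand={1,4,5} pick 4 [5->4 ok]
  21: obs=x cand={1,4,5} pick 5 [4->5 ok]
  22: obs=x cand={1,4,5} pick 1 [5->1 ok]
  23: obs=x cand={1,4,5} pick 5 [1->5 ok]
  24: obs=x cand={1,4,5} pick 1 [5->1 ok]

0,2,5,3,1,5,4,5,4,2,2,5,3,1,5,4,2,0,2,5,4,5,1,5,1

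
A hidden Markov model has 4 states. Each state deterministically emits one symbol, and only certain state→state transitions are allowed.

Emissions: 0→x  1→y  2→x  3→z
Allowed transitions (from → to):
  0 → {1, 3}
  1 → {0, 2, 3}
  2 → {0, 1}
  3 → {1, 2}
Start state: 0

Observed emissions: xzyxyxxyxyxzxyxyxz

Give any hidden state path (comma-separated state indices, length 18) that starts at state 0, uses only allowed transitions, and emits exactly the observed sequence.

0,3,1,2,1,2,0,1,0,1,0,3,2,1,0,1,0,3

  0: obs=x cand={0,2} pick 0 [start]
  1: obs=z cand={3} pick 3 [0->3 ok]
  2: obs=y cand={1} pick 1 [3->1 ok]
  3: obs=x cand={0,2} pick 2 [1->2 ok]
  4: obs=y cand={1} pick 1 [2->1 ok]
  5: obs=x cand={0,2} pick 2 [1->2 ok]
  6: obs=x cand={0,2} pick 0 [2->0 ok]
  7: obs=y cand={1} pick 1 [0->1 ok]
  8: obs=x cand={0,2} pick 0 [1->0 ok]
  9: obs=y cand={1} pick 1 [0->1 ok]
  10: obs=x cand={0,2} pick 0 [1->0 ok]
  11: obs=z cand={3} pick 3 [0->3 ok]
  12: obs=x cand={0,2} pick 2 [3->2 ok]
  13: obs=y cand={1} pick 1 [2->1 ok]
  14: obs=x cand={0,2} pick 0 [1->0 ok]
  15: obs=y cand={1} pick 1 [0->1 ok]
  16: obs=x cand={0,2} pick 0 [1->0 ok]
  17: obs=z cand={3} pick 3 [0->3 ok]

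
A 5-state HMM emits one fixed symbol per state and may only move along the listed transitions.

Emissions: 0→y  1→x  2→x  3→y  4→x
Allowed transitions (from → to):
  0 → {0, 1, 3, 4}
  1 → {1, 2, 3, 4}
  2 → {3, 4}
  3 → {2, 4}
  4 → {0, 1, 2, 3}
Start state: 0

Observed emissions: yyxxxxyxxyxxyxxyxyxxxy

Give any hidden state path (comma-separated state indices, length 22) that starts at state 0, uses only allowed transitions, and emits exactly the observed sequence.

0,3,2,4,1,4,0,1,2,3,4,2,3,4,2,3,2,3,4,1,1,3

  pos 0: y in {0,3}, choose 0; start
  pos 1: y in {0,3}, choose 3; 0->3 ok
  pos 2: x in {1,2,4}, choose 2; 3->2 ok
  pos 3: x in {1,2,4}, choose 4; 2->4 ok
  pos 4: x in {1,2,4}, choose 1; 4->1 ok
  pos 5: x in {1,2,4}, choose 4; 1->4 ok
  pos 6: y in {0,3}, choose 0; 4->0 ok
  pos 7: x in {1,2,4}, choose 1; 0->1 ok
  pos 8: x in {1,2,4}, choose 2; 1->2 ok
  pos 9: y in {0,3}, choose 3; 2->3 ok
  pos 10: x in {1,2,4}, choose 4; 3->4 ok
  pos 11: x in {1,2,4}, choose 2; 4->2 ok
  pos 12: y in {0,3}, choose 3; 2->3 ok
  pos 13: x in {1,2,4}, choose 4; 3->4 ok
  pos 14: x in {1,2,4}, choose 2; 4->2 ok
  pos 15: y in {0,3}, choose 3; 2->3 ok
  pos 16: x in {1,2,4}, choose 2; 3->2 ok
  pos 17: y in {0,3}, choose 3; 2->3 ok
  pos 18: x in {1,2,4}, choose 4; 3->4 ok
  pos 19: x in {1,2,4}, choose 1; 4->1 ok
  pos 20: x in {1,2,4}, choose 1; 1->1 ok
  pos 21: y in {0,3}, choose 3; 1->3 ok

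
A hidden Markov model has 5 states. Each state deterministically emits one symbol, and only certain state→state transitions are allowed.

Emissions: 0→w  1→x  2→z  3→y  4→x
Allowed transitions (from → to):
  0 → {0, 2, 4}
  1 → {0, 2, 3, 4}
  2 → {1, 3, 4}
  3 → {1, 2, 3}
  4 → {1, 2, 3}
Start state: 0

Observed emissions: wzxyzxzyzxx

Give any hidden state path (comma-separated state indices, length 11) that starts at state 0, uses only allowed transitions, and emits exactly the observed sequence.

0,2,4,3,2,4,2,3,2,4,1

  t0 'w' -> {0}, take 0 (start)
  t1 'z' -> {2}, take 2 (0->2 ok)
  t2 'x' -> {1,4}, take 4 (2->4 ok)
  t3 'y' -> {3}, take 3 (4->3 ok)
  t4 'z' -> {2}, take 2 (3->2 ok)
  t5 'x' -> {1,4}, take 4 (2->4 ok)
  t6 'z' -> {2}, take 2 (4->2 ok)
  t7 'y' -> {3}, take 3 (2->3 ok)
  t8 'z' -> {2}, take 2 (3->2 ok)
  t9 'x' -> {1,4}, take 4 (2->4 ok)
  t10 'x' -> {1,4}, take 1 (4->1 ok)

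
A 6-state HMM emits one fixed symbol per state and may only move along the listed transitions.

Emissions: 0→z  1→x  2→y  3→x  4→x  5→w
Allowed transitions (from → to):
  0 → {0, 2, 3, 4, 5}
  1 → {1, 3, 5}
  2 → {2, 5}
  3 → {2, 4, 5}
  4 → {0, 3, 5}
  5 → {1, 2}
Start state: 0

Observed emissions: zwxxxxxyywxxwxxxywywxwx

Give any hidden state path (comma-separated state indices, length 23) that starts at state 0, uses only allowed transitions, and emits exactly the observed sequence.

  [0] z  {0}  => 0  start
  [1] w  {5}  => 5  0->5 ok
  [2] x  {1,3,4}  => 1  5->1 ok
  [3] x  {1,3,4}  => 1  1->1 ok
  [4] x  {1,3,4}  => 1  1->1 ok
  [5] x  {1,3,4}  => 1  1->1 ok
  [6] x  {1,3,4}  => 3  1->3 ok
  [7] y  {2}  => 2  3->2 ok
  [8] y  {2}  => 2  2->2 ok
  [9] w  {5}  => 5  2->5 ok
  [10] x  {1,3,4}  => 1  5->1 ok
  [11] x  {1,3,4}  => 1  1->1 ok
  [12] w  {5}  => 5  1->5 ok
  [13] x  {1,3,4}  => 1  5->1 ok
  [14] x  {1,3,4}  => 1  1->1 ok
  [15] x  {1,3,4}  => 3  1->3 ok
  [16] y  {2}  => 2  3->2 ok
  [17] w  {5}  => 5  2->5 ok
  [18] y  {2}  => 2  5->2 ok
  [19] w  {5}  => 5  2->5 ok
  [20] x  {1,3,4}  => 1  5->1 ok
  [21] w  {5}  => 5  1->5 ok
  [22] x  {1,3,4}  => 1  5->1 ok

0,5,1,1,1,1,3,2,2,5,1,1,5,1,1,3,2,5,2,5,1,5,1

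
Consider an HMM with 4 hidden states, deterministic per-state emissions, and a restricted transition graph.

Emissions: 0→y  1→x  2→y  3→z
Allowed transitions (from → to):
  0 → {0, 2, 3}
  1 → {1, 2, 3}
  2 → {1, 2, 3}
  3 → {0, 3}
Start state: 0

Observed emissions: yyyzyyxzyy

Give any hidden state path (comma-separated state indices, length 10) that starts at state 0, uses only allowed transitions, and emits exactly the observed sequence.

0,0,0,3,0,2,1,3,0,2

  t0 'y' -> {0,2}, take 0 (start)
  t1 'y' -> {0,2}, take 0 (0->0 ok)
  t2 'y' -> {0,2}, take 0 (0->0 ok)
  t3 'z' -> {3}, take 3 (0->3 ok)
  t4 'y' -> {0,2}, take 0 (3->0 ok)
  t5 'y' -> {0,2}, take 2 (0->2 ok)
  t6 'x' -> {1}, take 1 (2->1 ok)
  t7 'z' -> {3}, take 3 (1->3 ok)
  t8 'y' -> {0,2}, take 0 (3->0 ok)
  t9 'y' -> {0,2}, take 2 (0->2 ok)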